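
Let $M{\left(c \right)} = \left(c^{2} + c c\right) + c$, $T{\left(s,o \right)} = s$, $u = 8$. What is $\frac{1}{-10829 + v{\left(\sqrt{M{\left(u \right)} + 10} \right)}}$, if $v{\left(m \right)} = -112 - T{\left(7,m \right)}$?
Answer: $- \frac{1}{10948} \approx -9.1341 \cdot 10^{-5}$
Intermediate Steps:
$M{\left(c \right)} = c + 2 c^{2}$ ($M{\left(c \right)} = \left(c^{2} + c^{2}\right) + c = 2 c^{2} + c = c + 2 c^{2}$)
$v{\left(m \right)} = -119$ ($v{\left(m \right)} = -112 - 7 = -119$)
$\frac{1}{-10829 + v{\left(\sqrt{M{\left(u \right)} + 10} \right)}} = \frac{1}{-10829 - 119} = \frac{1}{-10948} = - \frac{1}{10948}$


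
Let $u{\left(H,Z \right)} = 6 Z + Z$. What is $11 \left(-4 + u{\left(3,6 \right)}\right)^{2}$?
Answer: $15884$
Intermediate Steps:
$u{\left(H,Z \right)} = 7 Z$
$11 \left(-4 + u{\left(3,6 \right)}\right)^{2} = 11 \left(-4 + 7 \cdot 6\right)^{2} = 11 \left(-4 + 42\right)^{2} = 11 \cdot 38^{2} = 11 \cdot 1444 = 15884$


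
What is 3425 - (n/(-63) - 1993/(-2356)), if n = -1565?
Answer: 504553201/148428 ≈ 3399.3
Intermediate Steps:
3425 - (n/(-63) - 1993/(-2356)) = 3425 - (-1565/(-63) - 1993/(-2356)) = 3425 - (-1565*(-1/63) - 1993*(-1/2356)) = 3425 - (1565/63 + 1993/2356) = 3425 - 1*3812699/148428 = 3425 - 3812699/148428 = 504553201/148428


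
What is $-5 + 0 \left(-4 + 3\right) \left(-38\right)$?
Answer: $-5$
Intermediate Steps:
$-5 + 0 \left(-4 + 3\right) \left(-38\right) = -5 + 0 \left(-1\right) \left(-38\right) = -5 + 0 \left(-38\right) = -5 + 0 = -5$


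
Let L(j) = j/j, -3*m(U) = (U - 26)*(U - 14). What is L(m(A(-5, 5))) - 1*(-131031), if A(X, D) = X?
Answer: 131032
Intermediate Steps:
m(U) = -(-26 + U)*(-14 + U)/3 (m(U) = -(U - 26)*(U - 14)/3 = -(-26 + U)*(-14 + U)/3)
L(j) = 1
L(m(A(-5, 5))) - 1*(-131031) = 1 - 1*(-131031) = 1 + 131031 = 131032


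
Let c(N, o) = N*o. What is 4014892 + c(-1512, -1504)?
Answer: 6288940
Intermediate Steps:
4014892 + c(-1512, -1504) = 4014892 - 1512*(-1504) = 4014892 + 2274048 = 6288940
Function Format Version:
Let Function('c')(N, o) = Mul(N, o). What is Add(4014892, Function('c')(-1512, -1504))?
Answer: 6288940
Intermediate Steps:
Add(4014892, Function('c')(-1512, -1504)) = Add(4014892, Mul(-1512, -1504)) = Add(4014892, 2274048) = 6288940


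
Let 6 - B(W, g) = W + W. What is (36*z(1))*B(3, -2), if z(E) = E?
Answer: 0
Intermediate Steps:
B(W, g) = 6 - 2*W (B(W, g) = 6 - (W + W) = 6 - 2*W)
(36*z(1))*B(3, -2) = (36*1)*(6 - 2*3) = 36*(6 - 6) = 36*0 = 0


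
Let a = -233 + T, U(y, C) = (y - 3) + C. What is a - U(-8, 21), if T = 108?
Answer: -135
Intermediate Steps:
U(y, C) = -3 + C + y (U(y, C) = (-3 + y) + C = -3 + C + y)
a = -125 (a = -233 + 108 = -125)
a - U(-8, 21) = -125 - (-3 + 21 - 8) = -125 - 1*10 = -125 - 10 = -135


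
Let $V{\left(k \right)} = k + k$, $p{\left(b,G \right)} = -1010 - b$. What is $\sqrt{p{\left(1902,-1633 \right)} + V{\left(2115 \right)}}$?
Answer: $\sqrt{1318} \approx 36.304$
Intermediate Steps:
$V{\left(k \right)} = 2 k$
$\sqrt{p{\left(1902,-1633 \right)} + V{\left(2115 \right)}} = \sqrt{\left(-1010 - 1902\right) + 2 \cdot 2115} = \sqrt{\left(-1010 - 1902\right) + 4230} = \sqrt{-2912 + 4230} = \sqrt{1318}$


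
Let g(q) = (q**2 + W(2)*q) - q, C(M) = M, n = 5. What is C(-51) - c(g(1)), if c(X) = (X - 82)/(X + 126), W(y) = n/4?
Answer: -25636/509 ≈ -50.365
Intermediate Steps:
W(y) = 5/4
g(q) = q**2 + q/4 (g(q) = (q**2 + 5*q/4) - q = q**2 + q/4)
c(X) = (-82 + X)/(126 + X)
C(-51) - c(g(1)) = -51 - (-82 + 1*(1/4 + 1))/(126 + 1*(1/4 + 1)) = -51 - (-82 + 1*(5/4))/(126 + 1*(5/4)) = -51 - (-82 + 5/4)/(126 + 5/4) = -51 - (-323)/(509/4*4) = -51 - 4*(-323)/(509*4) = -51 - 1*(-323/509) = -51 + 323/509 = -25636/509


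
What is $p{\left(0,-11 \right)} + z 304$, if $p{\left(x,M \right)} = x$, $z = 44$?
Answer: $13376$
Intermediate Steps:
$p{\left(0,-11 \right)} + z 304 = 0 + 44 \cdot 304 = 0 + 13376 = 13376$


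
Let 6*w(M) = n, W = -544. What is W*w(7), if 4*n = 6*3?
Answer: -408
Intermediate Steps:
n = 9/2 (n = (6*3)/4 = (1/4)*18 = 9/2 ≈ 4.5000)
w(M) = 3/4 (w(M) = (1/6)*(9/2) = 3/4)
W*w(7) = -544*3/4 = -408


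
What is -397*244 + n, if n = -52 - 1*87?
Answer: -97007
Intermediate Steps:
n = -139 (n = -52 - 87 = -139)
-397*244 + n = -397*244 - 139 = -96868 - 139 = -97007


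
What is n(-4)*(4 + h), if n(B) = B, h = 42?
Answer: -184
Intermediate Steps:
n(-4)*(4 + h) = -4*(4 + 42) = -4*46 = -184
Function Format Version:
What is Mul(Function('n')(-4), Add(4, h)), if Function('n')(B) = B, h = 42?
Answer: -184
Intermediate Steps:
Mul(Function('n')(-4), Add(4, h)) = Mul(-4, Add(4, 42)) = Mul(-4, 46) = -184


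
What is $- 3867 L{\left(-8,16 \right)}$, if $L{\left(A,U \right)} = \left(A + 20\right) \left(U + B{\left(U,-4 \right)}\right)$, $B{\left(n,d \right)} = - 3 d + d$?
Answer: $-1113696$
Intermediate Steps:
$B{\left(n,d \right)} = - 2 d$
$L{\left(A,U \right)} = \left(8 + U\right) \left(20 + A\right)$ ($L{\left(A,U \right)} = \left(A + 20\right) \left(U - -8\right) = \left(20 + A\right) \left(U + 8\right) = \left(20 + A\right) \left(8 + U\right) = \left(8 + U\right) \left(20 + A\right)$)
$- 3867 L{\left(-8,16 \right)} = - 3867 \left(160 + 8 \left(-8\right) + 20 \cdot 16 - 128\right) = - 3867 \left(160 - 64 + 320 - 128\right) = \left(-3867\right) 288 = -1113696$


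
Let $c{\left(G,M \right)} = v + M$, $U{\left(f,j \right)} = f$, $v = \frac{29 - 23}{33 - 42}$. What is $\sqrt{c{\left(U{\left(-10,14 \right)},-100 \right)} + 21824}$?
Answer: $\frac{7 \sqrt{3990}}{3} \approx 147.39$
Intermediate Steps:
$v = - \frac{2}{3}$ ($v = \frac{6}{-9} = 6 \left(- \frac{1}{9}\right) = - \frac{2}{3} \approx -0.66667$)
$c{\left(G,M \right)} = - \frac{2}{3} + M$
$\sqrt{c{\left(U{\left(-10,14 \right)},-100 \right)} + 21824} = \sqrt{\left(- \frac{2}{3} - 100\right) + 21824} = \sqrt{- \frac{302}{3} + 21824} = \sqrt{\frac{65170}{3}} = \frac{7 \sqrt{3990}}{3}$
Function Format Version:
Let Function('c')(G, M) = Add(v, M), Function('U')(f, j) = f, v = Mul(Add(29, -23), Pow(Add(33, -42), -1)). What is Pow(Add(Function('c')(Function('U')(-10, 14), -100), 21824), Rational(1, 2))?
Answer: Mul(Rational(7, 3), Pow(3990, Rational(1, 2))) ≈ 147.39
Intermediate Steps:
v = Rational(-2, 3) (v = Mul(6, Pow(-9, -1)) = Mul(6, Rational(-1, 9)) = Rational(-2, 3) ≈ -0.66667)
Function('c')(G, M) = Add(Rational(-2, 3), M)
Pow(Add(Function('c')(Function('U')(-10, 14), -100), 21824), Rational(1, 2)) = Pow(Add(Add(Rational(-2, 3), -100), 21824), Rational(1, 2)) = Pow(Add(Rational(-302, 3), 21824), Rational(1, 2)) = Pow(Rational(65170, 3), Rational(1, 2)) = Mul(Rational(7, 3), Pow(3990, Rational(1, 2)))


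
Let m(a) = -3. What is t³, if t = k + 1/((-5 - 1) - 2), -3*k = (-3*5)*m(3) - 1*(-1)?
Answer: -51064811/13824 ≈ -3693.9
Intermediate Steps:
k = -46/3 (k = -(-3*5*(-3) - 1*(-1))/3 = -(-15*(-3) + 1)/3 = -(45 + 1)/3 = -⅓*46 = -46/3 ≈ -15.333)
t = -371/24 (t = -46/3 + 1/((-5 - 1) - 2) = -46/3 + 1/(-6 - 2) = -46/3 + 1/(-8) = -46/3 - ⅛ = -371/24 ≈ -15.458)
t³ = (-371/24)³ = -51064811/13824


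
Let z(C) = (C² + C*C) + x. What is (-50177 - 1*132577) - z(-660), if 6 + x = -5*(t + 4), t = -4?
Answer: -1053948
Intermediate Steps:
x = -6 (x = -6 - 5*(-4 + 4) = -6 - 5*0 = -6 + 0 = -6)
z(C) = -6 + 2*C² (z(C) = (C² + C*C) - 6 = (C² + C²) - 6 = 2*C² - 6 = -6 + 2*C²)
(-50177 - 1*132577) - z(-660) = (-50177 - 1*132577) - (-6 + 2*(-660)²) = (-50177 - 132577) - (-6 + 2*435600) = -182754 - (-6 + 871200) = -182754 - 1*871194 = -182754 - 871194 = -1053948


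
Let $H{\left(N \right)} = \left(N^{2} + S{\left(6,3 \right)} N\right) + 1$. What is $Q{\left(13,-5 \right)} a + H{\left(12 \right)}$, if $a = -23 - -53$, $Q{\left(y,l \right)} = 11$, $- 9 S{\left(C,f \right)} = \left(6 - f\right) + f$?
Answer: $467$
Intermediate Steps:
$S{\left(C,f \right)} = - \frac{2}{3}$ ($S{\left(C,f \right)} = - \frac{\left(6 - f\right) + f}{9} = \left(- \frac{1}{9}\right) 6 = - \frac{2}{3}$)
$a = 30$ ($a = -23 + 53 = 30$)
$H{\left(N \right)} = 1 + N^{2} - \frac{2 N}{3}$ ($H{\left(N \right)} = \left(N^{2} - \frac{2 N}{3}\right) + 1 = 1 + N^{2} - \frac{2 N}{3}$)
$Q{\left(13,-5 \right)} a + H{\left(12 \right)} = 11 \cdot 30 + \left(1 + 12^{2} - 8\right) = 330 + \left(1 + 144 - 8\right) = 330 + 137 = 467$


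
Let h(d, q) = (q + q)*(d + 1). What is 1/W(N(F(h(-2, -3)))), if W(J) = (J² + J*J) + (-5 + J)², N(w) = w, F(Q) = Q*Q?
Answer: 1/3553 ≈ 0.00028145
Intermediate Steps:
h(d, q) = 2*q*(1 + d) (h(d, q) = (2*q)*(1 + d) = 2*q*(1 + d))
F(Q) = Q²
W(J) = (-5 + J)² + 2*J² (W(J) = (J² + J²) + (-5 + J)² = 2*J² + (-5 + J)² = (-5 + J)² + 2*J²)
1/W(N(F(h(-2, -3)))) = 1/((-5 + (2*(-3)*(1 - 2))²)² + 2*((2*(-3)*(1 - 2))²)²) = 1/((-5 + (2*(-3)*(-1))²)² + 2*((2*(-3)*(-1))²)²) = 1/((-5 + 6²)² + 2*(6²)²) = 1/((-5 + 36)² + 2*36²) = 1/(31² + 2*1296) = 1/(961 + 2592) = 1/3553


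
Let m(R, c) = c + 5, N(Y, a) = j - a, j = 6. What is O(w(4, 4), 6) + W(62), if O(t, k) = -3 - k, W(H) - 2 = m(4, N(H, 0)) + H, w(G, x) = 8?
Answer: 66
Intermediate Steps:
N(Y, a) = 6 - a
m(R, c) = 5 + c
W(H) = 13 + H (W(H) = 2 + ((5 + (6 - 1*0)) + H) = 2 + ((5 + (6 + 0)) + H) = 2 + ((5 + 6) + H) = 2 + (11 + H) = 13 + H)
O(w(4, 4), 6) + W(62) = (-3 - 1*6) + (13 + 62) = (-3 - 6) + 75 = -9 + 75 = 66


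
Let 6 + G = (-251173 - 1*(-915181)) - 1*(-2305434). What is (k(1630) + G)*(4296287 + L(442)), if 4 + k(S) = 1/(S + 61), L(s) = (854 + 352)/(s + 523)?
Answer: 1095680963260461347/85885 ≈ 1.2758e+13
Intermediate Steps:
L(s) = 1206/(523 + s)
k(S) = -4 + 1/(61 + S) (k(S) = -4 + 1/(S + 61) = -4 + 1/(61 + S))
G = 2969436 (G = -6 + ((-251173 - 1*(-915181)) - 1*(-2305434)) = -6 + ((-251173 + 915181) + 2305434) = -6 + (664008 + 2305434) = -6 + 2969442 = 2969436)
(k(1630) + G)*(4296287 + L(442)) = ((-243 - 4*1630)/(61 + 1630) + 2969436)*(4296287 + 1206/(523 + 442)) = ((-243 - 6520)/1691 + 2969436)*(4296287 + 1206/965) = ((1/1691)*(-6763) + 2969436)*(4296287 + 1206*(1/965)) = (-6763/1691 + 2969436)*(4296287 + 1206/965) = (5021309513/1691)*(4145918161/965) = 1095680963260461347/85885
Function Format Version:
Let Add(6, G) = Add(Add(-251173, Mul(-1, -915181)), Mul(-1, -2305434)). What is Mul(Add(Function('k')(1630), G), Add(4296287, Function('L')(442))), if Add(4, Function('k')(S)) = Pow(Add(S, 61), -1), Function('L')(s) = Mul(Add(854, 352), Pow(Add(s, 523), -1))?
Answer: Rational(1095680963260461347, 85885) ≈ 1.2758e+13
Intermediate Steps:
Function('L')(s) = Mul(1206, Pow(Add(523, s), -1))
Function('k')(S) = Add(-4, Pow(Add(61, S), -1)) (Function('k')(S) = Add(-4, Pow(Add(S, 61), -1)) = Add(-4, Pow(Add(61, S), -1)))
G = 2969436 (G = Add(-6, Add(Add(-251173, Mul(-1, -915181)), Mul(-1, -2305434))) = Add(-6, Add(Add(-251173, 915181), 2305434)) = Add(-6, Add(664008, 2305434)) = Add(-6, 2969442) = 2969436)
Mul(Add(Function('k')(1630), G), Add(4296287, Function('L')(442))) = Mul(Add(Mul(Pow(Add(61, 1630), -1), Add(-243, Mul(-4, 1630))), 2969436), Add(4296287, Mul(1206, Pow(Add(523, 442), -1)))) = Mul(Add(Mul(Pow(1691, -1), Add(-243, -6520)), 2969436), Add(4296287, Mul(1206, Pow(965, -1)))) = Mul(Add(Mul(Rational(1, 1691), -6763), 2969436), Add(4296287, Mul(1206, Rational(1, 965)))) = Mul(Add(Rational(-6763, 1691), 2969436), Add(4296287, Rational(1206, 965))) = Mul(Rational(5021309513, 1691), Rational(4145918161, 965)) = Rational(1095680963260461347, 85885)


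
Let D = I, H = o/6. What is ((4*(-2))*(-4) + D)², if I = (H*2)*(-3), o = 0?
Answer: 1024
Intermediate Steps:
H = 0 (H = 0/6 = 0*(⅙) = 0)
I = 0 (I = (0*2)*(-3) = 0*(-3) = 0)
D = 0
((4*(-2))*(-4) + D)² = ((4*(-2))*(-4) + 0)² = (-8*(-4) + 0)² = (32 + 0)² = 32² = 1024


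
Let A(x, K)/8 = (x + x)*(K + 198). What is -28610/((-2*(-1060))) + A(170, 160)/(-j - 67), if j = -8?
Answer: -206605919/12508 ≈ -16518.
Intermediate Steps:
A(x, K) = 16*x*(198 + K) (A(x, K) = 8*((x + x)*(K + 198)) = 8*((2*x)*(198 + K)) = 8*(2*x*(198 + K)) = 16*x*(198 + K))
-28610/((-2*(-1060))) + A(170, 160)/(-j - 67) = -28610/((-2*(-1060))) + (16*170*(198 + 160))/(-1*(-8) - 67) = -28610/2120 + (16*170*358)/(8 - 67) = -28610*1/2120 + 973760/(-59) = -2861/212 + 973760*(-1/59) = -2861/212 - 973760/59 = -206605919/12508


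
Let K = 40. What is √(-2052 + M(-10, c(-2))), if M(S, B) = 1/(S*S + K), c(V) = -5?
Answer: I*√10054765/70 ≈ 45.299*I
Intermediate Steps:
M(S, B) = 1/(40 + S²) (M(S, B) = 1/(S*S + 40) = 1/(S² + 40) = 1/(40 + S²))
√(-2052 + M(-10, c(-2))) = √(-2052 + 1/(40 + (-10)²)) = √(-2052 + 1/(40 + 100)) = √(-2052 + 1/140) = √(-287279/140) = I*√10054765/70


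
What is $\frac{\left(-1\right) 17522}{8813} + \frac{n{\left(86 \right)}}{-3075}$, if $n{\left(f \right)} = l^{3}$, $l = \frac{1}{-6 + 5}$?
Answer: $- \frac{53871337}{27099975} \approx -1.9879$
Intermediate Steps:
$l = -1$ ($l = \frac{1}{-1} = -1$)
$n{\left(f \right)} = -1$ ($n{\left(f \right)} = \left(-1\right)^{3} = -1$)
$\frac{\left(-1\right) 17522}{8813} + \frac{n{\left(86 \right)}}{-3075} = \frac{\left(-1\right) 17522}{8813} - \frac{1}{-3075} = \left(-17522\right) \frac{1}{8813} - - \frac{1}{3075} = - \frac{17522}{8813} + \frac{1}{3075} = - \frac{53871337}{27099975}$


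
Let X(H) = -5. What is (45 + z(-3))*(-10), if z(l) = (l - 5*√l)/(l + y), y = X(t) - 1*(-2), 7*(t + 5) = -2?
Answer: -455 - 25*I*√3/3 ≈ -455.0 - 14.434*I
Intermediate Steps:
t = -37/7 (t = -5 + (⅐)*(-2) = -5 - 2/7 = -37/7 ≈ -5.2857)
y = -3 (y = -5 - 1*(-2) = -5 + 2 = -3)
z(l) = (l - 5*√l)/(-3 + l) (z(l) = (l - 5*√l)/(l - 3) = (l - 5*√l)/(-3 + l))
(45 + z(-3))*(-10) = (45 + (-3 - 5*I*√3)/(-3 - 3))*(-10) = (45 + (-3 - 5*I*√3)/(-6))*(-10) = (45 - (-3 - 5*I*√3)/6)*(-10) = (45 + (½ + 5*I*√3/6))*(-10) = (91/2 + 5*I*√3/6)*(-10) = -455 - 25*I*√3/3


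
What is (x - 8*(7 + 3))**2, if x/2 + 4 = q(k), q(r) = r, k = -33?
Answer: 23716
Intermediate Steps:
x = -74 (x = -8 + 2*(-33) = -8 - 66 = -74)
(x - 8*(7 + 3))**2 = (-74 - 8*(7 + 3))**2 = (-74 - 8*10)**2 = (-74 - 80)**2 = (-154)**2 = 23716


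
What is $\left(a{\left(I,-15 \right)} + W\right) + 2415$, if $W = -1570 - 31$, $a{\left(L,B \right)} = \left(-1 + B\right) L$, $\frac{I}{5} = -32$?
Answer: $3374$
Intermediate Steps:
$I = -160$ ($I = 5 \left(-32\right) = -160$)
$a{\left(L,B \right)} = L \left(-1 + B\right)$
$W = -1601$
$\left(a{\left(I,-15 \right)} + W\right) + 2415 = \left(- 160 \left(-1 - 15\right) - 1601\right) + 2415 = \left(\left(-160\right) \left(-16\right) - 1601\right) + 2415 = \left(2560 - 1601\right) + 2415 = 959 + 2415 = 3374$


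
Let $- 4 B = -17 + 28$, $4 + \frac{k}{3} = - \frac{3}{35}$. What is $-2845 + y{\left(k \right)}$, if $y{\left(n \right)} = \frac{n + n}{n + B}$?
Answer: $- \frac{543083}{191} \approx -2843.4$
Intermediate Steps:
$k = - \frac{429}{35}$ ($k = -12 + 3 \left(- \frac{3}{35}\right) = -12 - \frac{9}{35} = - \frac{429}{35} \approx -12.257$)
$B = - \frac{11}{4}$ ($B = - \frac{-17 + 28}{4} = \left(- \frac{1}{4}\right) 11 = - \frac{11}{4} \approx -2.75$)
$y{\left(n \right)} = \frac{2 n}{- \frac{11}{4} + n}$ ($y{\left(n \right)} = \frac{n + n}{n - \frac{11}{4}} = \frac{2 n}{- \frac{11}{4} + n}$)
$-2845 + y{\left(k \right)} = -2845 + 8 \left(- \frac{429}{35}\right) \frac{1}{-11 + 4 \left(- \frac{429}{35}\right)} = -2845 + 8 \left(- \frac{429}{35}\right) \frac{1}{-11 - \frac{1716}{35}} = -2845 + 8 \left(- \frac{429}{35}\right) \frac{1}{- \frac{2101}{35}} = -2845 + 8 \left(- \frac{429}{35}\right) \left(- \frac{35}{2101}\right) = -2845 + \frac{312}{191} = - \frac{543083}{191}$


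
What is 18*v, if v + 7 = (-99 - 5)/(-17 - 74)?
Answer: -738/7 ≈ -105.43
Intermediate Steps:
v = -41/7 (v = -7 + (-99 - 5)/(-17 - 74) = -7 - 104/(-91) = -7 - 104*(-1/91) = -7 + 8/7 = -41/7 ≈ -5.8571)
18*v = 18*(-41/7) = -738/7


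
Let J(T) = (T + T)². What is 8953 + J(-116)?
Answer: 62777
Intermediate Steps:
J(T) = 4*T² (J(T) = (2*T)² = 4*T²)
8953 + J(-116) = 8953 + 4*(-116)² = 8953 + 4*13456 = 8953 + 53824 = 62777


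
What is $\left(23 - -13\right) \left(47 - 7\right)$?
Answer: $1440$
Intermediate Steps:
$\left(23 - -13\right) \left(47 - 7\right) = \left(23 + 13\right) 40 = 36 \cdot 40 = 1440$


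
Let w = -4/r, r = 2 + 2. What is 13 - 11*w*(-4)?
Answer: -31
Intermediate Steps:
r = 4
w = -1 (w = -4/4 = -4*1/4 = -1)
13 - 11*w*(-4) = 13 - (-11)*(-4) = 13 - 11*4 = 13 - 44 = -31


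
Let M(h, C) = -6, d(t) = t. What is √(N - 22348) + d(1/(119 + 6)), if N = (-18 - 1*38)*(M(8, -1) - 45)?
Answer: 1/125 + 2*I*√4873 ≈ 0.008 + 139.61*I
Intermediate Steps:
N = 2856 (N = (-18 - 1*38)*(-6 - 45) = (-18 - 38)*(-51) = -56*(-51) = 2856)
√(N - 22348) + d(1/(119 + 6)) = √(2856 - 22348) + 1/(119 + 6) = √(-19492) + 1/125 = 2*I*√4873 + 1/125 = 1/125 + 2*I*√4873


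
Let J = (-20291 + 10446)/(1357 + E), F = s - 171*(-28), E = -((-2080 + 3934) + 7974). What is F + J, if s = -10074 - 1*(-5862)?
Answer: 4889141/8471 ≈ 577.16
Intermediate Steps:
s = -4212 (s = -10074 + 5862 = -4212)
E = -9828 (E = -(1854 + 7974) = -1*9828 = -9828)
F = 576 (F = -4212 - 171*(-28) = -4212 + 4788 = 576)
J = 9845/8471 (J = (-20291 + 10446)/(1357 - 9828) = -9845/(-8471) = -9845*(-1/8471) = 9845/8471 ≈ 1.1622)
F + J = 576 + 9845/8471 = 4889141/8471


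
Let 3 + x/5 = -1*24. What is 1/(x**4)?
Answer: 1/332150625 ≈ 3.0107e-9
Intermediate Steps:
x = -135 (x = -15 + 5*(-1*24) = -15 + 5*(-24) = -15 - 120 = -135)
1/(x**4) = 1/((-135)**4) = 1/332150625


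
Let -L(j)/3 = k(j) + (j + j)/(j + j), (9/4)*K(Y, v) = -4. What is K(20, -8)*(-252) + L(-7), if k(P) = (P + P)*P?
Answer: 151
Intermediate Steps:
K(Y, v) = -16/9 (K(Y, v) = (4/9)*(-4) = -16/9)
k(P) = 2*P² (k(P) = (2*P)*P = 2*P²)
L(j) = -3 - 6*j² (L(j) = -3*(2*j² + (j + j)/(j + j)) = -3*(2*j² + (2*j)/((2*j))) = -3*(2*j² + (2*j)*(1/(2*j))) = -3*(2*j² + 1) = -3*(1 + 2*j²) = -3 - 6*j²)
K(20, -8)*(-252) + L(-7) = -16/9*(-252) + (-3 - 6*(-7)²) = 448 + (-3 - 6*49) = 448 + (-3 - 294) = 448 - 297 = 151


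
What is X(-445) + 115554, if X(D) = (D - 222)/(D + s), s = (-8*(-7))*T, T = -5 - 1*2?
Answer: 96719365/837 ≈ 1.1555e+5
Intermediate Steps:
T = -7 (T = -5 - 2 = -7)
s = -392 (s = -8*(-7)*(-7) = 56*(-7) = -392)
X(D) = (-222 + D)/(-392 + D) (X(D) = (D - 222)/(D - 392) = (-222 + D)/(-392 + D))
X(-445) + 115554 = (-222 - 445)/(-392 - 445) + 115554 = -667/(-837) + 115554 = -1/837*(-667) + 115554 = 667/837 + 115554 = 96719365/837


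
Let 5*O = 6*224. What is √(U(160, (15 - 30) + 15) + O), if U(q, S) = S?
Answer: 8*√105/5 ≈ 16.395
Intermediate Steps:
O = 1344/5 (O = (6*224)/5 = (⅕)*1344 = 1344/5 ≈ 268.80)
√(U(160, (15 - 30) + 15) + O) = √(((15 - 30) + 15) + 1344/5) = √((-15 + 15) + 1344/5) = √(0 + 1344/5) = √(1344/5) = 8*√105/5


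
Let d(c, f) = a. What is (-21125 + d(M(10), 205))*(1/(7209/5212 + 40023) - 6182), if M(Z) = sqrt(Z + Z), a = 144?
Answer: 27057286308527098/208607085 ≈ 1.2970e+8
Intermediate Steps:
M(Z) = sqrt(2)*sqrt(Z) (M(Z) = sqrt(2*Z) = sqrt(2)*sqrt(Z))
d(c, f) = 144
(-21125 + d(M(10), 205))*(1/(7209/5212 + 40023) - 6182) = (-21125 + 144)*(1/(7209/5212 + 40023) - 6182) = -20981*(1/(7209*(1/5212) + 40023) - 6182) = -20981*(1/(7209/5212 + 40023) - 6182) = -20981*(1/(208607085/5212) - 6182) = -20981*(5212/208607085 - 6182) = -20981*(-1289608994258/208607085) = 27057286308527098/208607085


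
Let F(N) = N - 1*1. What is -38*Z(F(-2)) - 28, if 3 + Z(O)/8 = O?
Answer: 1796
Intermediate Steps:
F(N) = -1 + N (F(N) = N - 1 = -1 + N)
Z(O) = -24 + 8*O
-38*Z(F(-2)) - 28 = -38*(-24 + 8*(-1 - 2)) - 28 = -38*(-24 + 8*(-3)) - 28 = -38*(-24 - 24) - 28 = -38*(-48) - 28 = 1824 - 28 = 1796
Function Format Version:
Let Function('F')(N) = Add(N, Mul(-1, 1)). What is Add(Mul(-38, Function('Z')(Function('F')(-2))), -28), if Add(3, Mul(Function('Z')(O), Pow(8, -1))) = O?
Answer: 1796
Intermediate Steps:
Function('F')(N) = Add(-1, N) (Function('F')(N) = Add(N, -1) = Add(-1, N))
Function('Z')(O) = Add(-24, Mul(8, O))
Add(Mul(-38, Function('Z')(Function('F')(-2))), -28) = Add(Mul(-38, Add(-24, Mul(8, Add(-1, -2)))), -28) = Add(Mul(-38, Add(-24, Mul(8, -3))), -28) = Add(Mul(-38, Add(-24, -24)), -28) = Add(Mul(-38, -48), -28) = Add(1824, -28) = 1796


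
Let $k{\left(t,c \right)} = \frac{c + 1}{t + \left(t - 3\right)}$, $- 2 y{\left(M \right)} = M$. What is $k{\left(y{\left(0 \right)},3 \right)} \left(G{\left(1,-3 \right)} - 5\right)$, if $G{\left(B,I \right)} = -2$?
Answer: $\frac{28}{3} \approx 9.3333$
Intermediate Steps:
$y{\left(M \right)} = - \frac{M}{2}$
$k{\left(t,c \right)} = \frac{1 + c}{-3 + 2 t}$ ($k{\left(t,c \right)} = \frac{1 + c}{t + \left(-3 + t\right)} = \frac{1 + c}{-3 + 2 t}$)
$k{\left(y{\left(0 \right)},3 \right)} \left(G{\left(1,-3 \right)} - 5\right) = \frac{1 + 3}{-3 + 2 \left(\left(- \frac{1}{2}\right) 0\right)} \left(-2 - 5\right) = \frac{1}{-3 + 2 \cdot 0} \cdot 4 \left(-7\right) = \frac{1}{-3 + 0} \cdot 4 \left(-7\right) = \frac{1}{-3} \cdot 4 \left(-7\right) = \left(- \frac{1}{3}\right) 4 \left(-7\right) = \left(- \frac{4}{3}\right) \left(-7\right) = \frac{28}{3}$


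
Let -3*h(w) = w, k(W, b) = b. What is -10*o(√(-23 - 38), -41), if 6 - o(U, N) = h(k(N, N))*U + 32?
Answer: 260 + 410*I*√61/3 ≈ 260.0 + 1067.4*I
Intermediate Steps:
h(w) = -w/3
o(U, N) = -26 + N*U/3 (o(U, N) = 6 - ((-N/3)*U + 32) = 6 - (-N*U/3 + 32) = 6 - (32 - N*U/3) = 6 + (-32 + N*U/3) = -26 + N*U/3)
-10*o(√(-23 - 38), -41) = -10*(-26 + (⅓)*(-41)*√(-23 - 38)) = -10*(-26 + (⅓)*(-41)*√(-61)) = -10*(-26 + (⅓)*(-41)*(I*√61)) = -10*(-26 - 41*I*√61/3) = 260 + 410*I*√61/3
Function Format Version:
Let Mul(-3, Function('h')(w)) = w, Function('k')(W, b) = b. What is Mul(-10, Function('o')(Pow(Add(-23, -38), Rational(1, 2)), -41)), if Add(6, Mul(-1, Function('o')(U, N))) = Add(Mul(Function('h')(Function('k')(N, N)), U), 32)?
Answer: Add(260, Mul(Rational(410, 3), I, Pow(61, Rational(1, 2)))) ≈ Add(260.00, Mul(1067.4, I))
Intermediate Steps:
Function('h')(w) = Mul(Rational(-1, 3), w)
Function('o')(U, N) = Add(-26, Mul(Rational(1, 3), N, U)) (Function('o')(U, N) = Add(6, Mul(-1, Add(Mul(Mul(Rational(-1, 3), N), U), 32))) = Add(6, Mul(-1, Add(Mul(Rational(-1, 3), N, U), 32))) = Add(6, Mul(-1, Add(32, Mul(Rational(-1, 3), N, U)))) = Add(6, Add(-32, Mul(Rational(1, 3), N, U))) = Add(-26, Mul(Rational(1, 3), N, U)))
Mul(-10, Function('o')(Pow(Add(-23, -38), Rational(1, 2)), -41)) = Mul(-10, Add(-26, Mul(Rational(1, 3), -41, Pow(Add(-23, -38), Rational(1, 2))))) = Mul(-10, Add(-26, Mul(Rational(1, 3), -41, Pow(-61, Rational(1, 2))))) = Mul(-10, Add(-26, Mul(Rational(1, 3), -41, Mul(I, Pow(61, Rational(1, 2)))))) = Mul(-10, Add(-26, Mul(Rational(-41, 3), I, Pow(61, Rational(1, 2))))) = Add(260, Mul(Rational(410, 3), I, Pow(61, Rational(1, 2))))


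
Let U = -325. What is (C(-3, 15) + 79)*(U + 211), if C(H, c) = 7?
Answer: -9804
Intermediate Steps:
(C(-3, 15) + 79)*(U + 211) = (7 + 79)*(-325 + 211) = 86*(-114) = -9804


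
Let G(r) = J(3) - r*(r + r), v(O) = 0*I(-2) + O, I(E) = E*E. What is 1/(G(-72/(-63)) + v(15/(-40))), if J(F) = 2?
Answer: -392/387 ≈ -1.0129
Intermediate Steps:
I(E) = E²
v(O) = O (v(O) = 0*(-2)² + O = 0*4 + O = 0 + O = O)
G(r) = 2 - 2*r² (G(r) = 2 - r*(r + r) = 2 - r*2*r = 2 - 2*r²)
1/(G(-72/(-63)) + v(15/(-40))) = 1/((2 - 2*(-72/(-63))²) + 15/(-40)) = 1/((2 - 2*(-72*(-1/63))²) + 15*(-1/40)) = 1/((2 - 2*(8/7)²) - 3/8) = 1/((2 - 2*64/49) - 3/8) = 1/((2 - 128/49) - 3/8) = 1/(-30/49 - 3/8) = 1/(-387/392) = -392/387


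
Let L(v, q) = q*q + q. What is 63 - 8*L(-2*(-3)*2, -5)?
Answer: -97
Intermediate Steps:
L(v, q) = q + q² (L(v, q) = q² + q = q + q²)
63 - 8*L(-2*(-3)*2, -5) = 63 - (-40)*(1 - 5) = 63 - (-40)*(-4) = 63 - 8*20 = 63 - 160 = -97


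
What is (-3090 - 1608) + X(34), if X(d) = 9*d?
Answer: -4392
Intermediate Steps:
(-3090 - 1608) + X(34) = (-3090 - 1608) + 9*34 = -4698 + 306 = -4392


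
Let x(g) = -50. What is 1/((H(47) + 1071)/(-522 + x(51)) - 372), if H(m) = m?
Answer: -22/8227 ≈ -0.0026741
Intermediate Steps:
1/((H(47) + 1071)/(-522 + x(51)) - 372) = 1/((47 + 1071)/(-522 - 50) - 372) = 1/(1118/(-572) - 372) = 1/(1118*(-1/572) - 372) = 1/(-43/22 - 372) = 1/(-8227/22) = -22/8227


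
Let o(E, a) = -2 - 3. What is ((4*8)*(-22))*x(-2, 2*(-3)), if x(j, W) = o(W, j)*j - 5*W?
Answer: -28160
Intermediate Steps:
o(E, a) = -5
x(j, W) = -5*W - 5*j (x(j, W) = -5*j - 5*W = -5*W - 5*j)
((4*8)*(-22))*x(-2, 2*(-3)) = ((4*8)*(-22))*(-10*(-3) - 5*(-2)) = (32*(-22))*(-5*(-6) + 10) = -704*(30 + 10) = -704*40 = -28160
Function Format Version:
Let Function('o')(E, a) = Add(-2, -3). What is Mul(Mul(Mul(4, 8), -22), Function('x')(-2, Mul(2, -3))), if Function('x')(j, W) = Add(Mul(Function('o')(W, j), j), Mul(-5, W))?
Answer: -28160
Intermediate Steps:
Function('o')(E, a) = -5
Function('x')(j, W) = Add(Mul(-5, W), Mul(-5, j)) (Function('x')(j, W) = Add(Mul(-5, j), Mul(-5, W)) = Add(Mul(-5, W), Mul(-5, j)))
Mul(Mul(Mul(4, 8), -22), Function('x')(-2, Mul(2, -3))) = Mul(Mul(Mul(4, 8), -22), Add(Mul(-5, Mul(2, -3)), Mul(-5, -2))) = Mul(Mul(32, -22), Add(Mul(-5, -6), 10)) = Mul(-704, Add(30, 10)) = Mul(-704, 40) = -28160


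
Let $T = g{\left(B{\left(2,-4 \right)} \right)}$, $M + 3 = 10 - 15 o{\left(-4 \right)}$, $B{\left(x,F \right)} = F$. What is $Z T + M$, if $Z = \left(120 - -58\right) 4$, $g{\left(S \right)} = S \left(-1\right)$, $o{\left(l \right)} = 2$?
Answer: $2825$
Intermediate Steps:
$g{\left(S \right)} = - S$
$M = -23$ ($M = -3 + \left(10 - 30\right) = -3 - 20 = -23$)
$Z = 712$ ($Z = \left(120 + 58\right) 4 = 178 \cdot 4 = 712$)
$T = 4$ ($T = \left(-1\right) \left(-4\right) = 4$)
$Z T + M = 712 \cdot 4 - 23 = 2848 - 23 = 2825$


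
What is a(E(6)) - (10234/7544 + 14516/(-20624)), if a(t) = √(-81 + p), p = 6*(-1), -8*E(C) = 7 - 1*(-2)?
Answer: -1586833/2431054 + I*√87 ≈ -0.65273 + 9.3274*I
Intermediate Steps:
E(C) = -9/8 (E(C) = -(7 - 1*(-2))/8 = -(7 + 2)/8 = -⅛*9 = -9/8)
p = -6
a(t) = I*√87 (a(t) = √(-81 - 6) = √(-87) = I*√87)
a(E(6)) - (10234/7544 + 14516/(-20624)) = I*√87 - (10234/7544 + 14516/(-20624)) = I*√87 - (10234*(1/7544) + 14516*(-1/20624)) = I*√87 - (5117/3772 - 3629/5156) = I*√87 - 1*1586833/2431054 = I*√87 - 1586833/2431054 = -1586833/2431054 + I*√87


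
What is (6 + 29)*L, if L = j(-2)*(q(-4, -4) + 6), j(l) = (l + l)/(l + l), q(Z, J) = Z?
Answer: 70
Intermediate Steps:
j(l) = 1 (j(l) = (2*l)/((2*l)) = (2*l)*(1/(2*l)) = 1)
L = 2 (L = 1*(-4 + 6) = 1*2 = 2)
(6 + 29)*L = (6 + 29)*2 = 35*2 = 70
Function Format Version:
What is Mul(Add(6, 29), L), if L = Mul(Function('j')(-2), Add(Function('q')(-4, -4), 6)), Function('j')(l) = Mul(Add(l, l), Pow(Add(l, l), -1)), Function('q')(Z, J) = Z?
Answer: 70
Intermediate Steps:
Function('j')(l) = 1 (Function('j')(l) = Mul(Mul(2, l), Pow(Mul(2, l), -1)) = Mul(Mul(2, l), Mul(Rational(1, 2), Pow(l, -1))) = 1)
L = 2 (L = Mul(1, Add(-4, 6)) = Mul(1, 2) = 2)
Mul(Add(6, 29), L) = Mul(Add(6, 29), 2) = Mul(35, 2) = 70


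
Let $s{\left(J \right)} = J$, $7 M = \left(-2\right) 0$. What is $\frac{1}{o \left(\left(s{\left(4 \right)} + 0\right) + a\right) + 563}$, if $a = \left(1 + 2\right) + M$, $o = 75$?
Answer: $\frac{1}{1088} \approx 0.00091912$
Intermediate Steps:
$M = 0$ ($M = \frac{\left(-2\right) 0}{7} = \frac{1}{7} \cdot 0 = 0$)
$a = 3$ ($a = \left(1 + 2\right) + 0 = 3 + 0 = 3$)
$\frac{1}{o \left(\left(s{\left(4 \right)} + 0\right) + a\right) + 563} = \frac{1}{75 \left(\left(4 + 0\right) + 3\right) + 563} = \frac{1}{75 \left(4 + 3\right) + 563} = \frac{1}{75 \cdot 7 + 563} = \frac{1}{525 + 563} = \frac{1}{1088}$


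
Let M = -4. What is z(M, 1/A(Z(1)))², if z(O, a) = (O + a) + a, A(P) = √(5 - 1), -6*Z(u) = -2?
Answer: 9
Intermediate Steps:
Z(u) = ⅓ (Z(u) = -⅙*(-2) = ⅓)
A(P) = 2 (A(P) = √4 = 2)
z(O, a) = O + 2*a
z(M, 1/A(Z(1)))² = (-4 + 2/2)² = (-4 + 2*(½))² = (-4 + 1)² = (-3)² = 9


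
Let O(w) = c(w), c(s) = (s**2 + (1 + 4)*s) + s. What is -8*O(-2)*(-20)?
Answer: -1280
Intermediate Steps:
c(s) = s**2 + 6*s (c(s) = (s**2 + 5*s) + s = s**2 + 6*s)
O(w) = w*(6 + w)
-8*O(-2)*(-20) = -(-16)*(6 - 2)*(-20) = -(-16)*4*(-20) = -8*(-8)*(-20) = 64*(-20) = -1280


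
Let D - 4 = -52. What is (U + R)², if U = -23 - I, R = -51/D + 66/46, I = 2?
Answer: 68574961/135424 ≈ 506.37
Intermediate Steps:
D = -48 (D = 4 - 52 = -48)
R = 919/368 (R = -51/(-48) + 66/46 = -51*(-1/48) + 66*(1/46) = 17/16 + 33/23 = 919/368 ≈ 2.4973)
U = -25 (U = -23 - 1*2 = -23 - 2 = -25)
(U + R)² = (-25 + 919/368)² = (-8281/368)² = 68574961/135424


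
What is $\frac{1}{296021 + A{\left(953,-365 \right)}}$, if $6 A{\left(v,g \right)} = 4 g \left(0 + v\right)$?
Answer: $\frac{3}{192373} \approx 1.5595 \cdot 10^{-5}$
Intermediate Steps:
$A{\left(v,g \right)} = \frac{2 g v}{3}$ ($A{\left(v,g \right)} = \frac{4 g \left(0 + v\right)}{6} = \frac{4 g v}{6} = \frac{2 g v}{3}$)
$\frac{1}{296021 + A{\left(953,-365 \right)}} = \frac{1}{296021 + \frac{2}{3} \left(-365\right) 953} = \frac{1}{296021 - \frac{695690}{3}} = \frac{1}{\frac{192373}{3}} = \frac{3}{192373}$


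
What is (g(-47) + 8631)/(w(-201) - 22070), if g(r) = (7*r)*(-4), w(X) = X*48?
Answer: -9947/31718 ≈ -0.31361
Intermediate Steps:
w(X) = 48*X
g(r) = -28*r
(g(-47) + 8631)/(w(-201) - 22070) = (-28*(-47) + 8631)/(48*(-201) - 22070) = (1316 + 8631)/(-9648 - 22070) = 9947/(-31718) = 9947*(-1/31718) = -9947/31718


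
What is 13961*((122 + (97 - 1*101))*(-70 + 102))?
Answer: 52716736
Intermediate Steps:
13961*((122 + (97 - 1*101))*(-70 + 102)) = 13961*((122 + (97 - 101))*32) = 13961*((122 - 4)*32) = 13961*(118*32) = 13961*3776 = 52716736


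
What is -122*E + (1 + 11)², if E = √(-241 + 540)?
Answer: 144 - 122*√299 ≈ -1965.6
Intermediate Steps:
E = √299 ≈ 17.292
-122*E + (1 + 11)² = -122*√299 + (1 + 11)² = -122*√299 + 12² = -122*√299 + 144 = 144 - 122*√299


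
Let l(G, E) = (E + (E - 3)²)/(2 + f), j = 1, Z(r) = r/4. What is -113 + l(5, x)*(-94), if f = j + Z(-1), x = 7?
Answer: -9891/11 ≈ -899.18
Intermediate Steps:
Z(r) = r/4 (Z(r) = r*(¼) = r/4)
f = ¾ (f = 1 + (¼)*(-1) = 1 - ¼ = ¾ ≈ 0.75000)
l(G, E) = 4*E/11 + 4*(-3 + E)²/11 (l(G, E) = (E + (E - 3)²)/(2 + ¾) = (E + (-3 + E)²)/(11/4) = (E + (-3 + E)²)*(4/11) = 4*E/11 + 4*(-3 + E)²/11)
-113 + l(5, x)*(-94) = -113 + ((4/11)*7 + 4*(-3 + 7)²/11)*(-94) = -113 + (28/11 + (4/11)*4²)*(-94) = -113 + (28/11 + (4/11)*16)*(-94) = -113 + (28/11 + 64/11)*(-94) = -113 + (92/11)*(-94) = -113 - 8648/11 = -9891/11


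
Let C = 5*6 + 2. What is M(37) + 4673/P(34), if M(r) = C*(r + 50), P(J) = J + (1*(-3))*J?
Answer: 184639/68 ≈ 2715.3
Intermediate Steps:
C = 32 (C = 30 + 2 = 32)
P(J) = -2*J (P(J) = J - 3*J = -2*J)
M(r) = 1600 + 32*r (M(r) = 32*(r + 50) = 32*(50 + r) = 1600 + 32*r)
M(37) + 4673/P(34) = (1600 + 32*37) + 4673/((-2*34)) = (1600 + 1184) + 4673/(-68) = 2784 + 4673*(-1/68) = 2784 - 4673/68 = 184639/68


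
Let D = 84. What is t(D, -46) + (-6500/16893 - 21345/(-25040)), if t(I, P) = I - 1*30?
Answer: 4607971993/84600144 ≈ 54.468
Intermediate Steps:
t(I, P) = -30 + I (t(I, P) = I - 30 = -30 + I)
t(D, -46) + (-6500/16893 - 21345/(-25040)) = (-30 + 84) + (-6500/16893 - 21345/(-25040)) = 54 + (-6500*1/16893 - 21345*(-1/25040)) = 54 + (-6500/16893 + 4269/5008) = 54 + 39564217/84600144 = 4607971993/84600144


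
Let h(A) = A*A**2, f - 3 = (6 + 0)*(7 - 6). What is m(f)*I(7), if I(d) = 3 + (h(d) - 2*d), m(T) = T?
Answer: 2988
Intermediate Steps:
f = 9 (f = 3 + (6 + 0)*(7 - 6) = 3 + 6*1 = 3 + 6 = 9)
h(A) = A**3
I(d) = 3 + d**3 - 2*d (I(d) = 3 + (d**3 - 2*d) = 3 + d**3 - 2*d)
m(f)*I(7) = 9*(3 + 7**3 - 2*7) = 9*(3 + 343 - 14) = 9*332 = 2988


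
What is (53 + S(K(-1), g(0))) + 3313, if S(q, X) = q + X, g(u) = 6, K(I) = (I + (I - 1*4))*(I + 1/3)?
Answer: 3376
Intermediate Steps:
K(I) = (-4 + 2*I)*(⅓ + I) (K(I) = (I + (I - 4))*(I + ⅓) = (I + (-4 + I))*(⅓ + I) = (-4 + 2*I)*(⅓ + I))
S(q, X) = X + q
(53 + S(K(-1), g(0))) + 3313 = (53 + (6 + (-4/3 + 2*(-1)² - 10/3*(-1)))) + 3313 = (53 + (6 + (-4/3 + 2*1 + 10/3))) + 3313 = (53 + (6 + (-4/3 + 2 + 10/3))) + 3313 = (53 + (6 + 4)) + 3313 = (53 + 10) + 3313 = 63 + 3313 = 3376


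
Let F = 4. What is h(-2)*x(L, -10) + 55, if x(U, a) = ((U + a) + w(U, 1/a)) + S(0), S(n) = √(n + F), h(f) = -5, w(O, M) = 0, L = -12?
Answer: 155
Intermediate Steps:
S(n) = √(4 + n) (S(n) = √(n + 4) = √(4 + n))
x(U, a) = 2 + U + a (x(U, a) = ((U + a) + 0) + √(4 + 0) = (U + a) + √4 = (U + a) + 2 = 2 + U + a)
h(-2)*x(L, -10) + 55 = -5*(2 - 12 - 10) + 55 = -5*(-20) + 55 = 100 + 55 = 155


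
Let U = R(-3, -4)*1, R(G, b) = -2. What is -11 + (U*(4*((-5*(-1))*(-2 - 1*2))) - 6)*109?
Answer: 16775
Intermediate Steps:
U = -2 (U = -2*1 = -2)
-11 + (U*(4*((-5*(-1))*(-2 - 1*2))) - 6)*109 = -11 + (-8*(-5*(-1))*(-2 - 1*2) - 6)*109 = -11 + (-8*5*(-2 - 2) - 6)*109 = -11 + (-8*5*(-4) - 6)*109 = -11 + (-8*(-20) - 6)*109 = -11 + (-2*(-80) - 6)*109 = -11 + (160 - 6)*109 = -11 + 154*109 = -11 + 16786 = 16775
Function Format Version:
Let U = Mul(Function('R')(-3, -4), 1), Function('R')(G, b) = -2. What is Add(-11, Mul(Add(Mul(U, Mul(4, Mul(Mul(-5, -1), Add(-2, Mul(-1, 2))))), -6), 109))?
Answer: 16775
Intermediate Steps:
U = -2 (U = Mul(-2, 1) = -2)
Add(-11, Mul(Add(Mul(U, Mul(4, Mul(Mul(-5, -1), Add(-2, Mul(-1, 2))))), -6), 109)) = Add(-11, Mul(Add(Mul(-2, Mul(4, Mul(Mul(-5, -1), Add(-2, Mul(-1, 2))))), -6), 109)) = Add(-11, Mul(Add(Mul(-2, Mul(4, Mul(5, Add(-2, -2)))), -6), 109)) = Add(-11, Mul(Add(Mul(-2, Mul(4, Mul(5, -4))), -6), 109)) = Add(-11, Mul(Add(Mul(-2, Mul(4, -20)), -6), 109)) = Add(-11, Mul(Add(Mul(-2, -80), -6), 109)) = Add(-11, Mul(Add(160, -6), 109)) = Add(-11, Mul(154, 109)) = Add(-11, 16786) = 16775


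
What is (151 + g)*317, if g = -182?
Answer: -9827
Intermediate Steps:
(151 + g)*317 = (151 - 182)*317 = -31*317 = -9827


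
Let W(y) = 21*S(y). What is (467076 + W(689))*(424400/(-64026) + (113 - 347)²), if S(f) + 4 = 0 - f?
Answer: 264377757859148/10671 ≈ 2.4775e+10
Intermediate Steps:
S(f) = -4 - f (S(f) = -4 + (0 - f) = -4 - f)
W(y) = -84 - 21*y (W(y) = 21*(-4 - y) = -84 - 21*y)
(467076 + W(689))*(424400/(-64026) + (113 - 347)²) = (467076 + (-84 - 21*689))*(424400/(-64026) + (113 - 347)²) = (467076 + (-84 - 14469))*(424400*(-1/64026) + (-234)²) = (467076 - 14553)*(-212200/32013 + 54756) = 452523*(1752691628/32013) = 264377757859148/10671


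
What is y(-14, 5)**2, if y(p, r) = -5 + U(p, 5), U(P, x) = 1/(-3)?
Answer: 256/9 ≈ 28.444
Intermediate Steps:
U(P, x) = -1/3
y(p, r) = -16/3 (y(p, r) = -5 - 1/3 = -16/3)
y(-14, 5)**2 = (-16/3)**2 = 256/9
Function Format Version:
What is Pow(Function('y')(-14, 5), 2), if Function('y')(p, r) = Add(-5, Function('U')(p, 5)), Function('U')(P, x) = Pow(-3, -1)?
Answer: Rational(256, 9) ≈ 28.444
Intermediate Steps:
Function('U')(P, x) = Rational(-1, 3)
Function('y')(p, r) = Rational(-16, 3) (Function('y')(p, r) = Add(-5, Rational(-1, 3)) = Rational(-16, 3))
Pow(Function('y')(-14, 5), 2) = Pow(Rational(-16, 3), 2) = Rational(256, 9)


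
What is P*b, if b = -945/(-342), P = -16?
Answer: -840/19 ≈ -44.211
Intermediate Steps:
b = 105/38 (b = -945*(-1/342) = 105/38 ≈ 2.7632)
P*b = -16*105/38 = -840/19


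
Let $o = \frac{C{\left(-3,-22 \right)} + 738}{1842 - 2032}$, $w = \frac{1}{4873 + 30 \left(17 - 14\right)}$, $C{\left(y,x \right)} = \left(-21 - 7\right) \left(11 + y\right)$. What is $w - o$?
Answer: $\frac{1275586}{471485} \approx 2.7055$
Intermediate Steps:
$C{\left(y,x \right)} = -308 - 28 y$ ($C{\left(y,x \right)} = - 28 \left(11 + y\right) = -308 - 28 y$)
$w = \frac{1}{4963}$ ($w = \frac{1}{4873 + 30 \cdot 3} = \frac{1}{4873 + 90} = \frac{1}{4963} \approx 0.00020149$)
$o = - \frac{257}{95}$ ($o = \frac{\left(-308 - -84\right) + 738}{1842 - 2032} = \frac{\left(-308 + 84\right) + 738}{-190} = \left(-224 + 738\right) \left(- \frac{1}{190}\right) = 514 \left(- \frac{1}{190}\right) = - \frac{257}{95} \approx -2.7053$)
$w - o = \frac{1}{4963} - - \frac{257}{95} = \frac{1}{4963} + \frac{257}{95} = \frac{1275586}{471485}$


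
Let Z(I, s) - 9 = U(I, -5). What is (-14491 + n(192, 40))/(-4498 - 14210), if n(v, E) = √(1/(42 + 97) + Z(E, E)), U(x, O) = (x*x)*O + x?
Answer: 14491/18708 - I*√38405283/1300206 ≈ 0.77459 - 0.0047663*I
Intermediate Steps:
U(x, O) = x + O*x² (U(x, O) = x²*O + x = O*x² + x = x + O*x²)
Z(I, s) = 9 + I*(1 - 5*I)
n(v, E) = √(1252/139 - E*(-1 + 5*E)) (n(v, E) = √(1/(42 + 97) + (9 - E*(-1 + 5*E))) = √(1/139 + (9 - E*(-1 + 5*E))) = √(1252/139 - E*(-1 + 5*E)))
(-14491 + n(192, 40))/(-4498 - 14210) = (-14491 + √139*√(1252 - 139*40*(-1 + 5*40))/139)/(-4498 - 14210) = (-14491 + √139*√(1252 - 139*40*(-1 + 200))/139)/(-18708) = (-14491 + √139*√(1252 - 139*40*199)/139)*(-1/18708) = (-14491 + √139*√(1252 - 1106440)/139)*(-1/18708) = (-14491 + √139*√(-1105188)/139)*(-1/18708) = (-14491 + √139*(2*I*√276297)/139)*(-1/18708) = (-14491 + 2*I*√38405283/139)*(-1/18708) = 14491/18708 - I*√38405283/1300206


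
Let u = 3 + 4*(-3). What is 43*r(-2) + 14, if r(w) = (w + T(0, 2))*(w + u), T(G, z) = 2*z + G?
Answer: -932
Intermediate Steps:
T(G, z) = G + 2*z
u = -9 (u = 3 - 12 = -9)
r(w) = (-9 + w)*(4 + w) (r(w) = (w + (0 + 2*2))*(w - 9) = (w + (0 + 4))*(-9 + w) = (w + 4)*(-9 + w) = (4 + w)*(-9 + w) = (-9 + w)*(4 + w))
43*r(-2) + 14 = 43*(-36 + (-2)**2 - 5*(-2)) + 14 = 43*(-36 + 4 + 10) + 14 = 43*(-22) + 14 = -946 + 14 = -932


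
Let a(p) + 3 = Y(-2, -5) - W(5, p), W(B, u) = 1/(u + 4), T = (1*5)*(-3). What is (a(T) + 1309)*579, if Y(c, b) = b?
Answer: 8286648/11 ≈ 7.5333e+5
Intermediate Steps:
T = -15 (T = 5*(-3) = -15)
W(B, u) = 1/(4 + u)
a(p) = -8 - 1/(4 + p) (a(p) = -3 + (-5 - 1/(4 + p)) = -8 - 1/(4 + p))
(a(T) + 1309)*579 = ((-33 - 8*(-15))/(4 - 15) + 1309)*579 = ((-33 + 120)/(-11) + 1309)*579 = (-1/11*87 + 1309)*579 = (-87/11 + 1309)*579 = (14312/11)*579 = 8286648/11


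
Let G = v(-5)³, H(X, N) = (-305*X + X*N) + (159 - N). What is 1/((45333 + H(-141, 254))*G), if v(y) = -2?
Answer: -1/419432 ≈ -2.3842e-6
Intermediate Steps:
H(X, N) = 159 - N - 305*X + N*X (H(X, N) = (-305*X + N*X) + (159 - N) = 159 - N - 305*X + N*X)
G = -8 (G = (-2)³ = -8)
1/((45333 + H(-141, 254))*G) = 1/((45333 + (159 - 1*254 - 305*(-141) + 254*(-141)))*(-8)) = -⅛/(45333 + (159 - 254 + 43005 - 35814)) = -⅛/(45333 + 7096) = -⅛/52429 = (1/52429)*(-⅛) = -1/419432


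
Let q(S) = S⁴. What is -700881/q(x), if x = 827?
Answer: -700881/467758877041 ≈ -1.4984e-6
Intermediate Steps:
-700881/q(x) = -700881/(827⁴) = -700881/467758877041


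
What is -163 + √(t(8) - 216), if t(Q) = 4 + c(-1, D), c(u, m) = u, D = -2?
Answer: -163 + I*√213 ≈ -163.0 + 14.595*I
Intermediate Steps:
t(Q) = 3 (t(Q) = 4 - 1 = 3)
-163 + √(t(8) - 216) = -163 + √(3 - 216) = -163 + √(-213) = -163 + I*√213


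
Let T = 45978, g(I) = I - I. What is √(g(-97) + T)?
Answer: √45978 ≈ 214.42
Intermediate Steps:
g(I) = 0
√(g(-97) + T) = √(0 + 45978) = √45978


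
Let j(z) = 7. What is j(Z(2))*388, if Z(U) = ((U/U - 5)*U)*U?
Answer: 2716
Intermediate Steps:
Z(U) = -4*U² (Z(U) = ((1 - 5)*U)*U = (-4*U)*U = -4*U²)
j(Z(2))*388 = 7*388 = 2716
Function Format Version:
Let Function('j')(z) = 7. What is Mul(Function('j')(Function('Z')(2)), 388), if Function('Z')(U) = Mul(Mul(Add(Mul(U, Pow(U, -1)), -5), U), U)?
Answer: 2716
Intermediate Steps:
Function('Z')(U) = Mul(-4, Pow(U, 2)) (Function('Z')(U) = Mul(Mul(Add(1, -5), U), U) = Mul(Mul(-4, U), U) = Mul(-4, Pow(U, 2)))
Mul(Function('j')(Function('Z')(2)), 388) = Mul(7, 388) = 2716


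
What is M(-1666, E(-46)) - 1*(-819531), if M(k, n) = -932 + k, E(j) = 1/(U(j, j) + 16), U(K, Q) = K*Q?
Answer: 816933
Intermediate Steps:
E(j) = 1/(16 + j²) (E(j) = 1/(j*j + 16) = 1/(j² + 16) = 1/(16 + j²))
M(-1666, E(-46)) - 1*(-819531) = (-932 - 1666) - 1*(-819531) = -2598 + 819531 = 816933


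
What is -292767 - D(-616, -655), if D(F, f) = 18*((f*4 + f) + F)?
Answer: -222729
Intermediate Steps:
D(F, f) = 18*F + 90*f (D(F, f) = 18*((4*f + f) + F) = 18*(5*f + F) = 18*(F + 5*f) = 18*F + 90*f)
-292767 - D(-616, -655) = -292767 - (18*(-616) + 90*(-655)) = -292767 - (-11088 - 58950) = -292767 - 1*(-70038) = -292767 + 70038 = -222729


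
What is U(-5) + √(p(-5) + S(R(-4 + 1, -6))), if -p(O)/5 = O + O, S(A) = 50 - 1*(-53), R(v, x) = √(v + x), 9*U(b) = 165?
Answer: 55/3 + 3*√17 ≈ 30.703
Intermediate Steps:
U(b) = 55/3 (U(b) = (⅑)*165 = 55/3)
S(A) = 103 (S(A) = 50 + 53 = 103)
p(O) = -10*O (p(O) = -5*(O + O) = -10*O)
U(-5) + √(p(-5) + S(R(-4 + 1, -6))) = 55/3 + √(-10*(-5) + 103) = 55/3 + √(50 + 103) = 55/3 + √153 = 55/3 + 3*√17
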